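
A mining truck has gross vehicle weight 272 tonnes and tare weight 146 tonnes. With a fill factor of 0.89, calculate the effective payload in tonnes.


112.14 tonnes

Maximum payload = gross - tare
= 272 - 146 = 126 tonnes
Effective payload = max payload * fill factor
= 126 * 0.89
= 112.14 tonnes


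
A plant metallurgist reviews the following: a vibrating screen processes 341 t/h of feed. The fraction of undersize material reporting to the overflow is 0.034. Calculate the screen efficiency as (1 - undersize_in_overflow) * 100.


96.6%

Screen efficiency = (1 - fraction of undersize in overflow) * 100
= (1 - 0.034) * 100
= 0.966 * 100
= 96.6%


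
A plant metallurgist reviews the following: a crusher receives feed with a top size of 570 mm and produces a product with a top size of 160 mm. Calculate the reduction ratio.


3.5625

Reduction ratio = feed size / product size
= 570 / 160
= 3.5625


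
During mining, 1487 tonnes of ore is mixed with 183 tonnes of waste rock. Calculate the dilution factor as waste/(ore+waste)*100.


Total material = ore + waste
= 1487 + 183 = 1670 tonnes
Dilution = waste / total * 100
= 183 / 1670 * 100
= 0.1095808383 * 100
= 10.9581%

10.9581%


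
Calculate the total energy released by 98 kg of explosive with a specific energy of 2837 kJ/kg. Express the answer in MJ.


278.026 MJ

Energy = mass * specific_energy / 1000
= 98 * 2837 / 1000
= 278026 / 1000
= 278.026 MJ


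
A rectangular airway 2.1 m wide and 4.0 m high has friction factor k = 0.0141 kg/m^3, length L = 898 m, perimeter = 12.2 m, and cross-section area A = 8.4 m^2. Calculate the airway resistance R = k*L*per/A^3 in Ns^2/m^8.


Compute the numerator:
k * L * per = 0.0141 * 898 * 12.2
= 154.47396
Compute the denominator:
A^3 = 8.4^3 = 592.704
Resistance:
R = 154.47396 / 592.704
= 0.2606 Ns^2/m^8

0.2606 Ns^2/m^8


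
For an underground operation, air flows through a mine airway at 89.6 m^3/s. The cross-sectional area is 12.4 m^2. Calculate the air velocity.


Velocity = flow rate / cross-sectional area
= 89.6 / 12.4
= 7.2258 m/s

7.2258 m/s


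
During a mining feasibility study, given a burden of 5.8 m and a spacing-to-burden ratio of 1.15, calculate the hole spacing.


Spacing = burden * ratio
= 5.8 * 1.15
= 6.67 m

6.67 m


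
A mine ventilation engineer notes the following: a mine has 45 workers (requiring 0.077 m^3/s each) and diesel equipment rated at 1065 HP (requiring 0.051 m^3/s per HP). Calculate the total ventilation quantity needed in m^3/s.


Airflow for workers:
Q_people = 45 * 0.077 = 3.465 m^3/s
Airflow for diesel equipment:
Q_diesel = 1065 * 0.051 = 54.315 m^3/s
Total ventilation:
Q_total = 3.465 + 54.315
= 57.78 m^3/s

57.78 m^3/s


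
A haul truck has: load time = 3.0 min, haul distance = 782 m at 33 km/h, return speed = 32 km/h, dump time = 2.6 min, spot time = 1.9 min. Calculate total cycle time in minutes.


10.3881 min

Convert haul speed to m/min: 33 * 1000/60 = 550 m/min
Haul time = 782 / 550 = 1.421818182 min
Convert return speed to m/min: 32 * 1000/60 = 533.3333333 m/min
Return time = 782 / 533.3333333 = 1.46625 min
Total cycle time:
= 3.0 + 1.421818182 + 2.6 + 1.46625 + 1.9
= 10.3881 min


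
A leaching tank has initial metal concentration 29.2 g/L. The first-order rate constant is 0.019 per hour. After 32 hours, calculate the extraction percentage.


Compute the exponent:
-k * t = -0.019 * 32 = -0.608
Remaining concentration:
C = 29.2 * exp(-0.608)
= 29.2 * 0.5444386582
= 15.89760882 g/L
Extracted = 29.2 - 15.89760882 = 13.30239118 g/L
Extraction % = 13.30239118 / 29.2 * 100
= 45.5561%

45.5561%


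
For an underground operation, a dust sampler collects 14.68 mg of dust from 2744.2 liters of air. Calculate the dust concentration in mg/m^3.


5.3495 mg/m^3

Convert liters to m^3: 1 m^3 = 1000 L
Concentration = mass / volume * 1000
= 14.68 / 2744.2 * 1000
= 0.005349464325 * 1000
= 5.3495 mg/m^3


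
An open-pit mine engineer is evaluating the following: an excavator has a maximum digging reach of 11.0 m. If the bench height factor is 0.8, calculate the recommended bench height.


Bench height = reach * factor
= 11.0 * 0.8
= 8.8 m

8.8 m


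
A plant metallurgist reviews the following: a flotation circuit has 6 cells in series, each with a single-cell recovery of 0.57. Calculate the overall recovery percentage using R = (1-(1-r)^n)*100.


99.3679%

Complement of single-cell recovery:
1 - r = 1 - 0.57 = 0.43
Raise to power n:
(1 - r)^6 = 0.43^6 = 0.006321363049
Overall recovery:
R = (1 - 0.006321363049) * 100
= 99.3679%


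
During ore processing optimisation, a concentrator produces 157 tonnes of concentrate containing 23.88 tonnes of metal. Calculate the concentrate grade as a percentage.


15.2102%

Grade = (metal in concentrate / concentrate mass) * 100
= (23.88 / 157) * 100
= 0.1521019108 * 100
= 15.2102%


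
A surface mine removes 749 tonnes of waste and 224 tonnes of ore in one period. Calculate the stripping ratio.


3.3438

Stripping ratio = waste tonnage / ore tonnage
= 749 / 224
= 3.3438


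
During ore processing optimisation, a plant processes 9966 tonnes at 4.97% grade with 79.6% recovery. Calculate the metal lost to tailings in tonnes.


Total metal in feed:
= 9966 * 4.97 / 100 = 495.3102 tonnes
Metal recovered:
= 495.3102 * 79.6 / 100 = 394.2669192 tonnes
Metal lost to tailings:
= 495.3102 - 394.2669192
= 101.0433 tonnes

101.0433 tonnes


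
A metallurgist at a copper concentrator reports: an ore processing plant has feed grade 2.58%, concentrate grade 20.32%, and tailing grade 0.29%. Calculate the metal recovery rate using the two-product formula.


90.0448%

Using the two-product formula:
R = 100 * c * (f - t) / (f * (c - t))
Numerator = 100 * 20.32 * (2.58 - 0.29)
= 100 * 20.32 * 2.29
= 4653.28
Denominator = 2.58 * (20.32 - 0.29)
= 2.58 * 20.03
= 51.6774
R = 4653.28 / 51.6774
= 90.0448%


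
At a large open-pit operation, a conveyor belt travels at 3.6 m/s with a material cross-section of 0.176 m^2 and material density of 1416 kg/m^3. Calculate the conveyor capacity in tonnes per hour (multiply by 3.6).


3229.8394 t/h

Volumetric flow = speed * area
= 3.6 * 0.176 = 0.6336 m^3/s
Mass flow = volumetric * density
= 0.6336 * 1416 = 897.1776 kg/s
Convert to t/h: multiply by 3.6
Capacity = 897.1776 * 3.6
= 3229.8394 t/h


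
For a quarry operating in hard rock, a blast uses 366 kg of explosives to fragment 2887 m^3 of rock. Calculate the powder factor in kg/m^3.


Powder factor = explosive mass / rock volume
= 366 / 2887
= 0.1268 kg/m^3

0.1268 kg/m^3


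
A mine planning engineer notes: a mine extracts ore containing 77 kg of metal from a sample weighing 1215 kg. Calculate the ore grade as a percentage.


Ore grade = (metal mass / ore mass) * 100
= (77 / 1215) * 100
= 0.0633744856 * 100
= 6.3374%

6.3374%


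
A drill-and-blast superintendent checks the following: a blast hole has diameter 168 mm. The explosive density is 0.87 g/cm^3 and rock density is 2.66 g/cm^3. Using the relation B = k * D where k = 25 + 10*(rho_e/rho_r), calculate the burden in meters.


First, compute k:
rho_e / rho_r = 0.87 / 2.66 = 0.3270676692
k = 25 + 10 * 0.3270676692 = 28.27067669
Then, compute burden:
B = k * D / 1000 = 28.27067669 * 168 / 1000
= 4749.473684 / 1000
= 4.7495 m

4.7495 m


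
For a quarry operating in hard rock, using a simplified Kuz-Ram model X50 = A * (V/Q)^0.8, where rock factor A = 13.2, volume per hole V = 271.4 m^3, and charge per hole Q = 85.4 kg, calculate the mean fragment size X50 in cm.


33.2886 cm

Compute V/Q:
V/Q = 271.4 / 85.4 = 3.177985948
Raise to the power 0.8:
(V/Q)^0.8 = 3.177985948^0.8 = 2.521863512
Multiply by A:
X50 = 13.2 * 2.521863512
= 33.2886 cm


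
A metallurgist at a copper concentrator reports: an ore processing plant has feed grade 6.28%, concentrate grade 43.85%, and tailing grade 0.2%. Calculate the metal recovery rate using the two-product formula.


97.2589%

Using the two-product formula:
R = 100 * c * (f - t) / (f * (c - t))
Numerator = 100 * 43.85 * (6.28 - 0.2)
= 100 * 43.85 * 6.08
= 26660.8
Denominator = 6.28 * (43.85 - 0.2)
= 6.28 * 43.65
= 274.122
R = 26660.8 / 274.122
= 97.2589%


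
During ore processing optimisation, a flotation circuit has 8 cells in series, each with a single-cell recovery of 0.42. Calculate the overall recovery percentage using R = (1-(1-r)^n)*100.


Complement of single-cell recovery:
1 - r = 1 - 0.42 = 0.58
Raise to power n:
(1 - r)^8 = 0.58^8 = 0.01280630817
Overall recovery:
R = (1 - 0.01280630817) * 100
= 98.7194%

98.7194%


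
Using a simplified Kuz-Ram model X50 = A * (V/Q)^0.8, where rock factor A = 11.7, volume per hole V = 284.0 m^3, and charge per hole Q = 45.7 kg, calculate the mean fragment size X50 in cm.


Compute V/Q:
V/Q = 284.0 / 45.7 = 6.214442013
Raise to the power 0.8:
(V/Q)^0.8 = 6.214442013^0.8 = 4.312426558
Multiply by A:
X50 = 11.7 * 4.312426558
= 50.4554 cm

50.4554 cm


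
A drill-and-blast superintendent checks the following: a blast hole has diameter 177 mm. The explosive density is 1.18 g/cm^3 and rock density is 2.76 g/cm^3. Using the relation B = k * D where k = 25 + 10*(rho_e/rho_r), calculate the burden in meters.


5.1817 m

First, compute k:
rho_e / rho_r = 1.18 / 2.76 = 0.4275362319
k = 25 + 10 * 0.4275362319 = 29.27536232
Then, compute burden:
B = k * D / 1000 = 29.27536232 * 177 / 1000
= 5181.73913 / 1000
= 5.1817 m


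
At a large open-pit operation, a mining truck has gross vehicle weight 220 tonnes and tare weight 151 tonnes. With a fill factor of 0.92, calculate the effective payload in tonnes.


63.48 tonnes

Maximum payload = gross - tare
= 220 - 151 = 69 tonnes
Effective payload = max payload * fill factor
= 69 * 0.92
= 63.48 tonnes


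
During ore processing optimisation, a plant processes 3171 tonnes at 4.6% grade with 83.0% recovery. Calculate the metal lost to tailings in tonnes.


Total metal in feed:
= 3171 * 4.6 / 100 = 145.866 tonnes
Metal recovered:
= 145.866 * 83.0 / 100 = 121.06878 tonnes
Metal lost to tailings:
= 145.866 - 121.06878
= 24.7972 tonnes

24.7972 tonnes


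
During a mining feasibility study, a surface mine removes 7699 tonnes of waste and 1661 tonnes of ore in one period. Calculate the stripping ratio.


Stripping ratio = waste tonnage / ore tonnage
= 7699 / 1661
= 4.6352

4.6352


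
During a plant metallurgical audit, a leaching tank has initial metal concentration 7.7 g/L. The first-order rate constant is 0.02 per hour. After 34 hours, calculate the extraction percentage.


Compute the exponent:
-k * t = -0.02 * 34 = -0.68
Remaining concentration:
C = 7.7 * exp(-0.68)
= 7.7 * 0.5066169924
= 3.900950841 g/L
Extracted = 7.7 - 3.900950841 = 3.799049159 g/L
Extraction % = 3.799049159 / 7.7 * 100
= 49.3383%

49.3383%


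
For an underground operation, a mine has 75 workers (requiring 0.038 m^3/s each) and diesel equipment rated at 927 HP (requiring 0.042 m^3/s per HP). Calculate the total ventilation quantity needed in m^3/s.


Airflow for workers:
Q_people = 75 * 0.038 = 2.85 m^3/s
Airflow for diesel equipment:
Q_diesel = 927 * 0.042 = 38.934 m^3/s
Total ventilation:
Q_total = 2.85 + 38.934
= 41.784 m^3/s

41.784 m^3/s


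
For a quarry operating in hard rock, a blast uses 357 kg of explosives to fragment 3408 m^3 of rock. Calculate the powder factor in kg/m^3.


Powder factor = explosive mass / rock volume
= 357 / 3408
= 0.1048 kg/m^3

0.1048 kg/m^3


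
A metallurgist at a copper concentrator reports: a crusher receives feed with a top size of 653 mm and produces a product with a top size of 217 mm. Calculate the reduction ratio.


3.0092

Reduction ratio = feed size / product size
= 653 / 217
= 3.0092


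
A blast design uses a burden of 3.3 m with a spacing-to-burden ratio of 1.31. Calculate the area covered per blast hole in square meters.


14.2659 m^2

First, find the spacing:
Spacing = burden * ratio = 3.3 * 1.31
= 4.323 m
Then, calculate the area:
Area = burden * spacing = 3.3 * 4.323
= 14.2659 m^2


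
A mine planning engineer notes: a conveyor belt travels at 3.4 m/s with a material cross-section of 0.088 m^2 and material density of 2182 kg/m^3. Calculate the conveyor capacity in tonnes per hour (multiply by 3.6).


Volumetric flow = speed * area
= 3.4 * 0.088 = 0.2992 m^3/s
Mass flow = volumetric * density
= 0.2992 * 2182 = 652.8544 kg/s
Convert to t/h: multiply by 3.6
Capacity = 652.8544 * 3.6
= 2350.2758 t/h

2350.2758 t/h


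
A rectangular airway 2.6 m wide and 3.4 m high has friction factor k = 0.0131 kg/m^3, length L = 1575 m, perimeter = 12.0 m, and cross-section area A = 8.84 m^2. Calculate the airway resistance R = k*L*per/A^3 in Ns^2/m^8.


Compute the numerator:
k * L * per = 0.0131 * 1575 * 12.0
= 247.59
Compute the denominator:
A^3 = 8.84^3 = 690.807104
Resistance:
R = 247.59 / 690.807104
= 0.3584 Ns^2/m^8

0.3584 Ns^2/m^8


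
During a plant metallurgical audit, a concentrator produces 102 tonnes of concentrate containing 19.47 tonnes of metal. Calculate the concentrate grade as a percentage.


19.0882%

Grade = (metal in concentrate / concentrate mass) * 100
= (19.47 / 102) * 100
= 0.1908823529 * 100
= 19.0882%


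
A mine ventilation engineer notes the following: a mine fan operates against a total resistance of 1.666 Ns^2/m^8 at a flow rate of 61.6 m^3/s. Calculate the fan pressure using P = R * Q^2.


6321.737 Pa

Compute Q^2:
Q^2 = 61.6^2 = 3794.56
Compute pressure:
P = R * Q^2 = 1.666 * 3794.56
= 6321.737 Pa


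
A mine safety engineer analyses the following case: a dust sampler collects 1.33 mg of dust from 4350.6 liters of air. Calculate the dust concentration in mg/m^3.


0.3057 mg/m^3

Convert liters to m^3: 1 m^3 = 1000 L
Concentration = mass / volume * 1000
= 1.33 / 4350.6 * 1000
= 0.0003057049602 * 1000
= 0.3057 mg/m^3


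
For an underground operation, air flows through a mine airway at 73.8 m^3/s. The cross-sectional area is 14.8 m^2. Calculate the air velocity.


Velocity = flow rate / cross-sectional area
= 73.8 / 14.8
= 4.9865 m/s

4.9865 m/s


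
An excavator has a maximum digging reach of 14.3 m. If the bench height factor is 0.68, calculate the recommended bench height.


Bench height = reach * factor
= 14.3 * 0.68
= 9.724 m

9.724 m


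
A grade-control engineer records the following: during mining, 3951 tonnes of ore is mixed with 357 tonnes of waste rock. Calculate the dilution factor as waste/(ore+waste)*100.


8.2869%

Total material = ore + waste
= 3951 + 357 = 4308 tonnes
Dilution = waste / total * 100
= 357 / 4308 * 100
= 0.08286908078 * 100
= 8.2869%


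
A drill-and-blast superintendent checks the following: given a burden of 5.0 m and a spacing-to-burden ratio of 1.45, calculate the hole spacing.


Spacing = burden * ratio
= 5.0 * 1.45
= 7.25 m

7.25 m


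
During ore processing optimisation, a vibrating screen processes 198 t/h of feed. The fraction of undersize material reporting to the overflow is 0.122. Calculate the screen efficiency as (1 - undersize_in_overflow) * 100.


Screen efficiency = (1 - fraction of undersize in overflow) * 100
= (1 - 0.122) * 100
= 0.878 * 100
= 87.8%

87.8%


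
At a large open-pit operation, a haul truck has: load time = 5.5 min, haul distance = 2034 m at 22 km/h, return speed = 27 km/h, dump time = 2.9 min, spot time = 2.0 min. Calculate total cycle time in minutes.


20.4673 min

Convert haul speed to m/min: 22 * 1000/60 = 366.6666667 m/min
Haul time = 2034 / 366.6666667 = 5.547272727 min
Convert return speed to m/min: 27 * 1000/60 = 450 m/min
Return time = 2034 / 450 = 4.52 min
Total cycle time:
= 5.5 + 5.547272727 + 2.9 + 4.52 + 2.0
= 20.4673 min


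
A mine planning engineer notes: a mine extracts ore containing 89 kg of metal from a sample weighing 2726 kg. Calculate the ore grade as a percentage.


3.2649%

Ore grade = (metal mass / ore mass) * 100
= (89 / 2726) * 100
= 0.03264856933 * 100
= 3.2649%


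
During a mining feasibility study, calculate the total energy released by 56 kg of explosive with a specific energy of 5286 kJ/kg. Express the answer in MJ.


296.016 MJ

Energy = mass * specific_energy / 1000
= 56 * 5286 / 1000
= 296016 / 1000
= 296.016 MJ


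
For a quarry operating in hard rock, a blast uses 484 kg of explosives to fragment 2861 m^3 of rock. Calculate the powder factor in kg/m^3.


Powder factor = explosive mass / rock volume
= 484 / 2861
= 0.1692 kg/m^3

0.1692 kg/m^3


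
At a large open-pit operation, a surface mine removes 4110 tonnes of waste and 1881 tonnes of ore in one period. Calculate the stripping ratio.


Stripping ratio = waste tonnage / ore tonnage
= 4110 / 1881
= 2.185

2.185


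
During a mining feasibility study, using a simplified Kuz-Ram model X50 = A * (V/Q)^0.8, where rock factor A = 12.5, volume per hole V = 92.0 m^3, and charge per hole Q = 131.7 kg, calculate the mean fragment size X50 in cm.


9.3815 cm

Compute V/Q:
V/Q = 92.0 / 131.7 = 0.6985573273
Raise to the power 0.8:
(V/Q)^0.8 = 0.6985573273^0.8 = 0.7505189148
Multiply by A:
X50 = 12.5 * 0.7505189148
= 9.3815 cm


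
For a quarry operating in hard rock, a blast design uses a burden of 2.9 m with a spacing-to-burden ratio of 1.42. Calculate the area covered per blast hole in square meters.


11.9422 m^2

First, find the spacing:
Spacing = burden * ratio = 2.9 * 1.42
= 4.118 m
Then, calculate the area:
Area = burden * spacing = 2.9 * 4.118
= 11.9422 m^2


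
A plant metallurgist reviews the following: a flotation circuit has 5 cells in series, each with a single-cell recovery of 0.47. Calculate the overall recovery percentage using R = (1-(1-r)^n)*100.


95.818%

Complement of single-cell recovery:
1 - r = 1 - 0.47 = 0.53
Raise to power n:
(1 - r)^5 = 0.53^5 = 0.0418195493
Overall recovery:
R = (1 - 0.0418195493) * 100
= 95.818%


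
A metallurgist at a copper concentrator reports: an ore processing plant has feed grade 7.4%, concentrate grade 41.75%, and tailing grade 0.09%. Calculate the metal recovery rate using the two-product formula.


Using the two-product formula:
R = 100 * c * (f - t) / (f * (c - t))
Numerator = 100 * 41.75 * (7.4 - 0.09)
= 100 * 41.75 * 7.31
= 30519.25
Denominator = 7.4 * (41.75 - 0.09)
= 7.4 * 41.66
= 308.284
R = 30519.25 / 308.284
= 98.9972%

98.9972%


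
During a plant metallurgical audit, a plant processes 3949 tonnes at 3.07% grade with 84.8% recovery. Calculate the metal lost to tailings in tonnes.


Total metal in feed:
= 3949 * 3.07 / 100 = 121.2343 tonnes
Metal recovered:
= 121.2343 * 84.8 / 100 = 102.8066864 tonnes
Metal lost to tailings:
= 121.2343 - 102.8066864
= 18.4276 tonnes

18.4276 tonnes


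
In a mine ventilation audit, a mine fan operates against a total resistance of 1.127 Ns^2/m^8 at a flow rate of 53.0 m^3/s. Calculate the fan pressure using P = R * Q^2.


3165.743 Pa

Compute Q^2:
Q^2 = 53.0^2 = 2809.0
Compute pressure:
P = R * Q^2 = 1.127 * 2809.0
= 3165.743 Pa


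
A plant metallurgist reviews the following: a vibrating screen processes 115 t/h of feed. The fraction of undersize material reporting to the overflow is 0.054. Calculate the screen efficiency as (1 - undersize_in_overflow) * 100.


94.6%

Screen efficiency = (1 - fraction of undersize in overflow) * 100
= (1 - 0.054) * 100
= 0.946 * 100
= 94.6%


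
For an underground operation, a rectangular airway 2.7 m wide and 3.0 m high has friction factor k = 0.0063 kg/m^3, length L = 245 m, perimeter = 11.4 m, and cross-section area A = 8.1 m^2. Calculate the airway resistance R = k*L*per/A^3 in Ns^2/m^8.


Compute the numerator:
k * L * per = 0.0063 * 245 * 11.4
= 17.5959
Compute the denominator:
A^3 = 8.1^3 = 531.441
Resistance:
R = 17.5959 / 531.441
= 0.0331 Ns^2/m^8

0.0331 Ns^2/m^8


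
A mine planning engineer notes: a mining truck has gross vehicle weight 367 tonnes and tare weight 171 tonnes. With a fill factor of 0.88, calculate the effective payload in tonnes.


172.48 tonnes

Maximum payload = gross - tare
= 367 - 171 = 196 tonnes
Effective payload = max payload * fill factor
= 196 * 0.88
= 172.48 tonnes


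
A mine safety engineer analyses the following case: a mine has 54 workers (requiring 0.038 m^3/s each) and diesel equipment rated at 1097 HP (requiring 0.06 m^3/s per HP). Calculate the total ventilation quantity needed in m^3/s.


Airflow for workers:
Q_people = 54 * 0.038 = 2.052 m^3/s
Airflow for diesel equipment:
Q_diesel = 1097 * 0.06 = 65.82 m^3/s
Total ventilation:
Q_total = 2.052 + 65.82
= 67.872 m^3/s

67.872 m^3/s


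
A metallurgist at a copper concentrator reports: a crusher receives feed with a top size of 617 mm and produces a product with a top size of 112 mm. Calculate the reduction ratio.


5.5089

Reduction ratio = feed size / product size
= 617 / 112
= 5.5089


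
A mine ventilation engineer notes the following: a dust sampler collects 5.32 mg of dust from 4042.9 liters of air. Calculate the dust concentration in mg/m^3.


1.3159 mg/m^3

Convert liters to m^3: 1 m^3 = 1000 L
Concentration = mass / volume * 1000
= 5.32 / 4042.9 * 1000
= 0.001315887111 * 1000
= 1.3159 mg/m^3


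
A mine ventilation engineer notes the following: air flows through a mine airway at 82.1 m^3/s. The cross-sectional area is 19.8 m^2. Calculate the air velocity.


Velocity = flow rate / cross-sectional area
= 82.1 / 19.8
= 4.1465 m/s

4.1465 m/s


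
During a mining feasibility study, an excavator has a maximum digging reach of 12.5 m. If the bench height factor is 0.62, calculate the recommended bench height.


Bench height = reach * factor
= 12.5 * 0.62
= 7.75 m

7.75 m


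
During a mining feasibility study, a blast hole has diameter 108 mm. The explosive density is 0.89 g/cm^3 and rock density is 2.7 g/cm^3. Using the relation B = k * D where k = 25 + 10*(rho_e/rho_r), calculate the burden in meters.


3.056 m

First, compute k:
rho_e / rho_r = 0.89 / 2.7 = 0.3296296296
k = 25 + 10 * 0.3296296296 = 28.2962963
Then, compute burden:
B = k * D / 1000 = 28.2962963 * 108 / 1000
= 3056 / 1000
= 3.056 m


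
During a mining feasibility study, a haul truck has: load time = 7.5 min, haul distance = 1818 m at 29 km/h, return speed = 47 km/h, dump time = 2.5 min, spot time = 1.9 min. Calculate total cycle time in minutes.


17.9822 min

Convert haul speed to m/min: 29 * 1000/60 = 483.3333333 m/min
Haul time = 1818 / 483.3333333 = 3.76137931 min
Convert return speed to m/min: 47 * 1000/60 = 783.3333333 m/min
Return time = 1818 / 783.3333333 = 2.320851064 min
Total cycle time:
= 7.5 + 3.76137931 + 2.5 + 2.320851064 + 1.9
= 17.9822 min


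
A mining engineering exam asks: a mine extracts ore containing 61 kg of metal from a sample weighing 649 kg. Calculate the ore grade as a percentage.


Ore grade = (metal mass / ore mass) * 100
= (61 / 649) * 100
= 0.09399075501 * 100
= 9.3991%

9.3991%


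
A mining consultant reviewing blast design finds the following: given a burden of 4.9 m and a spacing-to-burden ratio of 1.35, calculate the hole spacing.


6.615 m

Spacing = burden * ratio
= 4.9 * 1.35
= 6.615 m


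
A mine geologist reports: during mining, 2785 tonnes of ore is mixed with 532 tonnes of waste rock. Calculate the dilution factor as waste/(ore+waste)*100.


16.0386%

Total material = ore + waste
= 2785 + 532 = 3317 tonnes
Dilution = waste / total * 100
= 532 / 3317 * 100
= 0.1603858909 * 100
= 16.0386%


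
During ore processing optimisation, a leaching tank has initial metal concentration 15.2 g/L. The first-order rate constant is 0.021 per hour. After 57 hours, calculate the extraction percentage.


Compute the exponent:
-k * t = -0.021 * 57 = -1.197
Remaining concentration:
C = 15.2 * exp(-1.197)
= 15.2 * 0.3020991513
= 4.591907099 g/L
Extracted = 15.2 - 4.591907099 = 10.6080929 g/L
Extraction % = 10.6080929 / 15.2 * 100
= 69.7901%

69.7901%


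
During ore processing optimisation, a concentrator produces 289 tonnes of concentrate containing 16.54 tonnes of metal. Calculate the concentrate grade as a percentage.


Grade = (metal in concentrate / concentrate mass) * 100
= (16.54 / 289) * 100
= 0.05723183391 * 100
= 5.7232%

5.7232%


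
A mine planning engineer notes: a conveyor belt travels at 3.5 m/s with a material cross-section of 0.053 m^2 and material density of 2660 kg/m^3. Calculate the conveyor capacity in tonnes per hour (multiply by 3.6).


Volumetric flow = speed * area
= 3.5 * 0.053 = 0.1855 m^3/s
Mass flow = volumetric * density
= 0.1855 * 2660 = 493.43 kg/s
Convert to t/h: multiply by 3.6
Capacity = 493.43 * 3.6
= 1776.348 t/h

1776.348 t/h


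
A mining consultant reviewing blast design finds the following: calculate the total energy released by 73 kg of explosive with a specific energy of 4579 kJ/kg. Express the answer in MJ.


334.267 MJ

Energy = mass * specific_energy / 1000
= 73 * 4579 / 1000
= 334267 / 1000
= 334.267 MJ


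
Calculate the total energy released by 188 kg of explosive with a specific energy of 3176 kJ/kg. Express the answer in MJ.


Energy = mass * specific_energy / 1000
= 188 * 3176 / 1000
= 597088 / 1000
= 597.088 MJ

597.088 MJ


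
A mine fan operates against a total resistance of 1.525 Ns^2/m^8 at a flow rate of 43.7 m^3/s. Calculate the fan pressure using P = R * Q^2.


Compute Q^2:
Q^2 = 43.7^2 = 1909.69
Compute pressure:
P = R * Q^2 = 1.525 * 1909.69
= 2912.2773 Pa

2912.2773 Pa


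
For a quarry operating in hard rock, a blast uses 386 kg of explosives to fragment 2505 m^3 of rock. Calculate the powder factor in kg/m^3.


Powder factor = explosive mass / rock volume
= 386 / 2505
= 0.1541 kg/m^3

0.1541 kg/m^3


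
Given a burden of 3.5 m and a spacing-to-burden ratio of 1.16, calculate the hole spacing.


4.06 m

Spacing = burden * ratio
= 3.5 * 1.16
= 4.06 m


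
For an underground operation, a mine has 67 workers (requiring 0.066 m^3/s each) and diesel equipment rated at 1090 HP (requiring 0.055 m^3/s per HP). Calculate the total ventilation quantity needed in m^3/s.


Airflow for workers:
Q_people = 67 * 0.066 = 4.422 m^3/s
Airflow for diesel equipment:
Q_diesel = 1090 * 0.055 = 59.95 m^3/s
Total ventilation:
Q_total = 4.422 + 59.95
= 64.372 m^3/s

64.372 m^3/s


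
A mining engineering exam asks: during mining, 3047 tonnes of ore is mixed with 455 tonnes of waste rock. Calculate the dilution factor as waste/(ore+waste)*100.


Total material = ore + waste
= 3047 + 455 = 3502 tonnes
Dilution = waste / total * 100
= 455 / 3502 * 100
= 0.1299257567 * 100
= 12.9926%

12.9926%


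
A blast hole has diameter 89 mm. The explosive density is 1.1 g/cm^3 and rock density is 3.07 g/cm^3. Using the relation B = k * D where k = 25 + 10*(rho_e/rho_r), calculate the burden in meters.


2.5439 m

First, compute k:
rho_e / rho_r = 1.1 / 3.07 = 0.3583061889
k = 25 + 10 * 0.3583061889 = 28.58306189
Then, compute burden:
B = k * D / 1000 = 28.58306189 * 89 / 1000
= 2543.892508 / 1000
= 2.5439 m


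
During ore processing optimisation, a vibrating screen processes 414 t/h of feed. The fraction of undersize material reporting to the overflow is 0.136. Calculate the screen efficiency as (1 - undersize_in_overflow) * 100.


86.4%

Screen efficiency = (1 - fraction of undersize in overflow) * 100
= (1 - 0.136) * 100
= 0.864 * 100
= 86.4%


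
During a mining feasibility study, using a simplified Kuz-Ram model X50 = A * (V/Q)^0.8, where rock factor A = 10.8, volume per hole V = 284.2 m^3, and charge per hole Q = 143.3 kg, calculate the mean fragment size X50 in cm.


18.6778 cm

Compute V/Q:
V/Q = 284.2 / 143.3 = 1.983251919
Raise to the power 0.8:
(V/Q)^0.8 = 1.983251919^0.8 = 1.729427285
Multiply by A:
X50 = 10.8 * 1.729427285
= 18.6778 cm


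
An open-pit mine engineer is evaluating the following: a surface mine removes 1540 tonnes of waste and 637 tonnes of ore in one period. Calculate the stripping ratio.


Stripping ratio = waste tonnage / ore tonnage
= 1540 / 637
= 2.4176

2.4176


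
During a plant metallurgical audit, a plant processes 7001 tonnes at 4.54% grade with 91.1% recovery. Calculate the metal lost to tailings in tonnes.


Total metal in feed:
= 7001 * 4.54 / 100 = 317.8454 tonnes
Metal recovered:
= 317.8454 * 91.1 / 100 = 289.5571594 tonnes
Metal lost to tailings:
= 317.8454 - 289.5571594
= 28.2882 tonnes

28.2882 tonnes


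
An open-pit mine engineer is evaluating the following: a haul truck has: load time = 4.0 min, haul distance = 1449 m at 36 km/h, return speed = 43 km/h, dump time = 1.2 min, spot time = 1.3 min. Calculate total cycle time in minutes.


10.9369 min

Convert haul speed to m/min: 36 * 1000/60 = 600 m/min
Haul time = 1449 / 600 = 2.415 min
Convert return speed to m/min: 43 * 1000/60 = 716.6666667 m/min
Return time = 1449 / 716.6666667 = 2.021860465 min
Total cycle time:
= 4.0 + 2.415 + 1.2 + 2.021860465 + 1.3
= 10.9369 min


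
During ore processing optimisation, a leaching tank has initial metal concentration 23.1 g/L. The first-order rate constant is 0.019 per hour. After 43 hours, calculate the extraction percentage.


55.8245%

Compute the exponent:
-k * t = -0.019 * 43 = -0.817
Remaining concentration:
C = 23.1 * exp(-0.817)
= 23.1 * 0.4417549334
= 10.20453896 g/L
Extracted = 23.1 - 10.20453896 = 12.89546104 g/L
Extraction % = 12.89546104 / 23.1 * 100
= 55.8245%


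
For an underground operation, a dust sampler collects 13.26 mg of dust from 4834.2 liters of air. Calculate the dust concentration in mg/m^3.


2.743 mg/m^3

Convert liters to m^3: 1 m^3 = 1000 L
Concentration = mass / volume * 1000
= 13.26 / 4834.2 * 1000
= 0.002742956435 * 1000
= 2.743 mg/m^3


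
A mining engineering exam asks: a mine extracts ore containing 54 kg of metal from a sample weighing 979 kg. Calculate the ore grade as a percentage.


5.5158%

Ore grade = (metal mass / ore mass) * 100
= (54 / 979) * 100
= 0.05515832482 * 100
= 5.5158%


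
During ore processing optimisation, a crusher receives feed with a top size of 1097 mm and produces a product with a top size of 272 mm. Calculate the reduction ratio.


4.0331

Reduction ratio = feed size / product size
= 1097 / 272
= 4.0331


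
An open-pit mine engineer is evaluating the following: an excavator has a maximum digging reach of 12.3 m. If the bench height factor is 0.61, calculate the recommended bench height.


7.503 m

Bench height = reach * factor
= 12.3 * 0.61
= 7.503 m


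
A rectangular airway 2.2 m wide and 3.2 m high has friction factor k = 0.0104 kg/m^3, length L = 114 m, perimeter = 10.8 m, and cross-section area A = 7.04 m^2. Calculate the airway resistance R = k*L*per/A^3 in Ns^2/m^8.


Compute the numerator:
k * L * per = 0.0104 * 114 * 10.8
= 12.80448
Compute the denominator:
A^3 = 7.04^3 = 348.913664
Resistance:
R = 12.80448 / 348.913664
= 0.0367 Ns^2/m^8

0.0367 Ns^2/m^8


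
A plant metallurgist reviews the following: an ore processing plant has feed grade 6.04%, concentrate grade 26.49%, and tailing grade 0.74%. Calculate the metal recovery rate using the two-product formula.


90.27%

Using the two-product formula:
R = 100 * c * (f - t) / (f * (c - t))
Numerator = 100 * 26.49 * (6.04 - 0.74)
= 100 * 26.49 * 5.3
= 14039.7
Denominator = 6.04 * (26.49 - 0.74)
= 6.04 * 25.75
= 155.53
R = 14039.7 / 155.53
= 90.27%


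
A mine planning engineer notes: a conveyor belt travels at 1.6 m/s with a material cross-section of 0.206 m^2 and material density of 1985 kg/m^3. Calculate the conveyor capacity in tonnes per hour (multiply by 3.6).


Volumetric flow = speed * area
= 1.6 * 0.206 = 0.3296 m^3/s
Mass flow = volumetric * density
= 0.3296 * 1985 = 654.256 kg/s
Convert to t/h: multiply by 3.6
Capacity = 654.256 * 3.6
= 2355.3216 t/h

2355.3216 t/h


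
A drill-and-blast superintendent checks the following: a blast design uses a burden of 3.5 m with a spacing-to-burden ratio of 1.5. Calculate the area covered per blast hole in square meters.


18.375 m^2

First, find the spacing:
Spacing = burden * ratio = 3.5 * 1.5
= 5.25 m
Then, calculate the area:
Area = burden * spacing = 3.5 * 5.25
= 18.375 m^2


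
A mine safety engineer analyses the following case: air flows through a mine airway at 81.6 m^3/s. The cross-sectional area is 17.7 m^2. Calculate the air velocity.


Velocity = flow rate / cross-sectional area
= 81.6 / 17.7
= 4.6102 m/s

4.6102 m/s


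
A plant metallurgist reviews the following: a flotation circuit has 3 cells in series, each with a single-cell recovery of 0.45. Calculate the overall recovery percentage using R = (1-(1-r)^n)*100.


83.3625%

Complement of single-cell recovery:
1 - r = 1 - 0.45 = 0.55
Raise to power n:
(1 - r)^3 = 0.55^3 = 0.166375
Overall recovery:
R = (1 - 0.166375) * 100
= 83.3625%


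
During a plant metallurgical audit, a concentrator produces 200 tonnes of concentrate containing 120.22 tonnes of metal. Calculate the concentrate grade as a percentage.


60.11%

Grade = (metal in concentrate / concentrate mass) * 100
= (120.22 / 200) * 100
= 0.6011 * 100
= 60.11%


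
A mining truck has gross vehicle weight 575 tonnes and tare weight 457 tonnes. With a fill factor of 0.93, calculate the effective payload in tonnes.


Maximum payload = gross - tare
= 575 - 457 = 118 tonnes
Effective payload = max payload * fill factor
= 118 * 0.93
= 109.74 tonnes

109.74 tonnes


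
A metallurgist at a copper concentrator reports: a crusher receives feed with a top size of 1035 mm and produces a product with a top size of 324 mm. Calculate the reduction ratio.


Reduction ratio = feed size / product size
= 1035 / 324
= 3.1944

3.1944


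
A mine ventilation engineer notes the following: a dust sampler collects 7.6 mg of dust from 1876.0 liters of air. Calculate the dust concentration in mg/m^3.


4.0512 mg/m^3

Convert liters to m^3: 1 m^3 = 1000 L
Concentration = mass / volume * 1000
= 7.6 / 1876.0 * 1000
= 0.004051172708 * 1000
= 4.0512 mg/m^3


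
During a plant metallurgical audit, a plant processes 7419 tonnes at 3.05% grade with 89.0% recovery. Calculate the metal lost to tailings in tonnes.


24.8907 tonnes

Total metal in feed:
= 7419 * 3.05 / 100 = 226.2795 tonnes
Metal recovered:
= 226.2795 * 89.0 / 100 = 201.388755 tonnes
Metal lost to tailings:
= 226.2795 - 201.388755
= 24.8907 tonnes


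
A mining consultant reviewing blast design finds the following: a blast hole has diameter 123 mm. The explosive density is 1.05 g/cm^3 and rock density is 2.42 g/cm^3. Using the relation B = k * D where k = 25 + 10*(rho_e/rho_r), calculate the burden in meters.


3.6087 m

First, compute k:
rho_e / rho_r = 1.05 / 2.42 = 0.4338842975
k = 25 + 10 * 0.4338842975 = 29.33884298
Then, compute burden:
B = k * D / 1000 = 29.33884298 * 123 / 1000
= 3608.677686 / 1000
= 3.6087 m


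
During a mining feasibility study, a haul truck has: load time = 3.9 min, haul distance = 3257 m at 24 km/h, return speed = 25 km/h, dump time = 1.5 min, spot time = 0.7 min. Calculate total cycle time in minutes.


22.0593 min

Convert haul speed to m/min: 24 * 1000/60 = 400 m/min
Haul time = 3257 / 400 = 8.1425 min
Convert return speed to m/min: 25 * 1000/60 = 416.6666667 m/min
Return time = 3257 / 416.6666667 = 7.8168 min
Total cycle time:
= 3.9 + 8.1425 + 1.5 + 7.8168 + 0.7
= 22.0593 min


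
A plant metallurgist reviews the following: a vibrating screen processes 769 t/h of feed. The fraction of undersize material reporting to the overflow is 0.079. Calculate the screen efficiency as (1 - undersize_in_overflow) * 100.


92.1%

Screen efficiency = (1 - fraction of undersize in overflow) * 100
= (1 - 0.079) * 100
= 0.921 * 100
= 92.1%


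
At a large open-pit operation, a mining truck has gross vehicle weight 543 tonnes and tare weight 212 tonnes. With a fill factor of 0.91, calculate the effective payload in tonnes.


Maximum payload = gross - tare
= 543 - 212 = 331 tonnes
Effective payload = max payload * fill factor
= 331 * 0.91
= 301.21 tonnes

301.21 tonnes


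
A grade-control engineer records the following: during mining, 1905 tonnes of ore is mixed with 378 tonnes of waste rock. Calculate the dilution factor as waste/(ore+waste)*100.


Total material = ore + waste
= 1905 + 378 = 2283 tonnes
Dilution = waste / total * 100
= 378 / 2283 * 100
= 0.1655716163 * 100
= 16.5572%

16.5572%


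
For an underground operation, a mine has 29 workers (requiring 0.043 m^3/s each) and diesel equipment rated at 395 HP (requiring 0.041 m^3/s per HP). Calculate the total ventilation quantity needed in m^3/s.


17.442 m^3/s

Airflow for workers:
Q_people = 29 * 0.043 = 1.247 m^3/s
Airflow for diesel equipment:
Q_diesel = 395 * 0.041 = 16.195 m^3/s
Total ventilation:
Q_total = 1.247 + 16.195
= 17.442 m^3/s


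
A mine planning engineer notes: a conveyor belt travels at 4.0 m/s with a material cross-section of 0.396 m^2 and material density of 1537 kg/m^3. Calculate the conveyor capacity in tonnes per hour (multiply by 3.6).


8764.5888 t/h

Volumetric flow = speed * area
= 4.0 * 0.396 = 1.584 m^3/s
Mass flow = volumetric * density
= 1.584 * 1537 = 2434.608 kg/s
Convert to t/h: multiply by 3.6
Capacity = 2434.608 * 3.6
= 8764.5888 t/h


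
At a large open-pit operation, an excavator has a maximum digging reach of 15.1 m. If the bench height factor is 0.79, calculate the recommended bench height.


11.929 m

Bench height = reach * factor
= 15.1 * 0.79
= 11.929 m


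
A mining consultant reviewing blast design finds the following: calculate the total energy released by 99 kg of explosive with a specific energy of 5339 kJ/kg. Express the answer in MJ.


Energy = mass * specific_energy / 1000
= 99 * 5339 / 1000
= 528561 / 1000
= 528.561 MJ

528.561 MJ


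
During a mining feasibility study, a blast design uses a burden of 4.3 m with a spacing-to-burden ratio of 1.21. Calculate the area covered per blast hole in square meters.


First, find the spacing:
Spacing = burden * ratio = 4.3 * 1.21
= 5.203 m
Then, calculate the area:
Area = burden * spacing = 4.3 * 5.203
= 22.3729 m^2

22.3729 m^2


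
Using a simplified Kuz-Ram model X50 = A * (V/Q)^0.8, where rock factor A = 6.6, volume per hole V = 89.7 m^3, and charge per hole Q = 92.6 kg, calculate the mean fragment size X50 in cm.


6.4341 cm

Compute V/Q:
V/Q = 89.7 / 92.6 = 0.9686825054
Raise to the power 0.8:
(V/Q)^0.8 = 0.9686825054^0.8 = 0.9748665413
Multiply by A:
X50 = 6.6 * 0.9748665413
= 6.4341 cm


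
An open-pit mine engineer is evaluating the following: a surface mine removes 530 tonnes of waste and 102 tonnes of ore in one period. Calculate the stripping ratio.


Stripping ratio = waste tonnage / ore tonnage
= 530 / 102
= 5.1961

5.1961


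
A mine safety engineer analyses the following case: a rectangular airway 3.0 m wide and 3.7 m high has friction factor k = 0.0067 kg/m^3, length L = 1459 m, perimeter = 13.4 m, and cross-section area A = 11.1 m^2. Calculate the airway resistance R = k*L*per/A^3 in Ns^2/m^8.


Compute the numerator:
k * L * per = 0.0067 * 1459 * 13.4
= 130.98902
Compute the denominator:
A^3 = 11.1^3 = 1367.631
Resistance:
R = 130.98902 / 1367.631
= 0.0958 Ns^2/m^8

0.0958 Ns^2/m^8


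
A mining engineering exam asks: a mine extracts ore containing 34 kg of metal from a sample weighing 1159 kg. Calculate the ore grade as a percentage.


Ore grade = (metal mass / ore mass) * 100
= (34 / 1159) * 100
= 0.02933563417 * 100
= 2.9336%

2.9336%


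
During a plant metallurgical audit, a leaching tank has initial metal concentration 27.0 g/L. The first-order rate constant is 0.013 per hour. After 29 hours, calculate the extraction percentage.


Compute the exponent:
-k * t = -0.013 * 29 = -0.377
Remaining concentration:
C = 27.0 * exp(-0.377)
= 27.0 * 0.6859160739
= 18.519734 g/L
Extracted = 27.0 - 18.519734 = 8.480266005 g/L
Extraction % = 8.480266005 / 27.0 * 100
= 31.4084%

31.4084%


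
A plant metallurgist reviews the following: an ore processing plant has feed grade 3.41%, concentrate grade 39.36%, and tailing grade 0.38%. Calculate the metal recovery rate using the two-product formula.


Using the two-product formula:
R = 100 * c * (f - t) / (f * (c - t))
Numerator = 100 * 39.36 * (3.41 - 0.38)
= 100 * 39.36 * 3.03
= 11926.08
Denominator = 3.41 * (39.36 - 0.38)
= 3.41 * 38.98
= 132.9218
R = 11926.08 / 132.9218
= 89.7225%

89.7225%
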